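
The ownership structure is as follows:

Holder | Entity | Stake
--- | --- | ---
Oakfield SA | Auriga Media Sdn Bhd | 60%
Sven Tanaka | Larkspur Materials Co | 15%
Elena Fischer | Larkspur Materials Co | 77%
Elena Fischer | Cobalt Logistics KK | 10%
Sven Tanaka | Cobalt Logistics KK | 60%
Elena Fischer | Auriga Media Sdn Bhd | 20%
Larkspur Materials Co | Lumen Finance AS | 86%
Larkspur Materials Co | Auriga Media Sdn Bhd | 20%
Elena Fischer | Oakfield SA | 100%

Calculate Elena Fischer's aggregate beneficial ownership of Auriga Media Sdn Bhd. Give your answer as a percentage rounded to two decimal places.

Elena reaches Auriga along 3 paths.
Direct stake: 20% = 20%.
Via Oakfield: 100% × 60% = 60%.
Via Larkspur: 77% × 20% = 15.4%.
Total: 20% + 60% + 15.4% = 95.4%.
Rounded: 95.40%.

95.40%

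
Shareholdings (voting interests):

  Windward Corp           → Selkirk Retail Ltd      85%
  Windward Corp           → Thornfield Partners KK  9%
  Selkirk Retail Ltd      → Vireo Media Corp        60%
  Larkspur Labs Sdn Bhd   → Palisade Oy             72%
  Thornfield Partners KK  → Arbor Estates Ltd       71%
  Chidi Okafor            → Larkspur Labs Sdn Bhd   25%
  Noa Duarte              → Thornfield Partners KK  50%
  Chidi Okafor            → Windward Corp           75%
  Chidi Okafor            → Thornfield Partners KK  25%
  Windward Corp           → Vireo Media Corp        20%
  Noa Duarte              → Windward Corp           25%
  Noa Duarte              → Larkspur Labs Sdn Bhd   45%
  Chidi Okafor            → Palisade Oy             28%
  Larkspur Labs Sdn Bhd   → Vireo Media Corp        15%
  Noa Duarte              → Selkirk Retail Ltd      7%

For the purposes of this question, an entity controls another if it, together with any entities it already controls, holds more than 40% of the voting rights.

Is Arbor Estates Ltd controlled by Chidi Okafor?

Chidi holds 75% of Windward, so Chidi controls Windward.
Windward holds 85% of Selkirk, so Chidi controls Selkirk.
Selkirk and Windward together hold 60% + 20% = 80% of Vireo, so Chidi controls Vireo.
Neither Chidi nor any entity Chidi controls holds any voting interest in Arbor.
So Chidi does not control Arbor.

No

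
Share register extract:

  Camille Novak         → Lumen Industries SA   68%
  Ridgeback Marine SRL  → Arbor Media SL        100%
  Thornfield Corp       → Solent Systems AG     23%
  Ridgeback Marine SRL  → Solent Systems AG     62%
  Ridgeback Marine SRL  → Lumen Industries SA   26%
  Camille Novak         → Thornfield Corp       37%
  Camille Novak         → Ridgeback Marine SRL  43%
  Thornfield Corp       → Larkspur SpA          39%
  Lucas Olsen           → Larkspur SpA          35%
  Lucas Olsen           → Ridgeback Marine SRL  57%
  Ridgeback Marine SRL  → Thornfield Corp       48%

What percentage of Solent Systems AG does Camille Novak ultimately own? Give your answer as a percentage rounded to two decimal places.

39.92%

Camille reaches Solent along 3 paths.
Via Ridgeback: 43% × 62% = 26.66%.
Via Thornfield: 37% × 23% = 8.51%.
Via Ridgeback → Thornfield: 43% × 48% × 23% = 4.7472%.
Total: 26.66% + 8.51% + 4.7472% = 39.9172%.
Rounded: 39.92%.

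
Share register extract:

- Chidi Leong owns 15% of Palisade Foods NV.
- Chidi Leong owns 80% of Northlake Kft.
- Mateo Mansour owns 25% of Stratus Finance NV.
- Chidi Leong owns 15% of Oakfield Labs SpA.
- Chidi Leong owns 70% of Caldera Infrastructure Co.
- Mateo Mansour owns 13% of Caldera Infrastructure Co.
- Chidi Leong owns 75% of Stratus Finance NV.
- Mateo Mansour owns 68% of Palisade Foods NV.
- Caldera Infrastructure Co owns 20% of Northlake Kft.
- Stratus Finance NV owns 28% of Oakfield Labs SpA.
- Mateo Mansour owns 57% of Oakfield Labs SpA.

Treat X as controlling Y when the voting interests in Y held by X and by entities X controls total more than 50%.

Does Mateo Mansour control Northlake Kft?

Mateo holds 68% of Palisade, so Mateo controls Palisade.
Mateo holds 57% of Oakfield, so Mateo controls Oakfield.
Neither Mateo nor any entity Mateo controls holds any voting interest in Northlake.
So Mateo does not control Northlake.

No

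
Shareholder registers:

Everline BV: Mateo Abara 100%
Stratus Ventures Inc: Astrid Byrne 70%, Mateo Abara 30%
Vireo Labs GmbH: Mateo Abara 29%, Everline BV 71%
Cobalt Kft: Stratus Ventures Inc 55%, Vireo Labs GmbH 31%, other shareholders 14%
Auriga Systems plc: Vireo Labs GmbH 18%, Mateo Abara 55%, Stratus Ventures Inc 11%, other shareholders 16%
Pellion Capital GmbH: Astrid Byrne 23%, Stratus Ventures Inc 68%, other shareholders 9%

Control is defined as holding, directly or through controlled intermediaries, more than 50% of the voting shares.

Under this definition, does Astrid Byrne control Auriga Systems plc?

Astrid holds 70% of Stratus, so Astrid controls Stratus.
Stratus holds 55% of Cobalt, so Astrid controls Cobalt.
Astrid and Stratus together hold 23% + 68% = 91% of Pellion, so Astrid controls Pellion.
In Auriga, Astrid's side holds only 11%, not > 50%.
So Astrid does not control Auriga.

No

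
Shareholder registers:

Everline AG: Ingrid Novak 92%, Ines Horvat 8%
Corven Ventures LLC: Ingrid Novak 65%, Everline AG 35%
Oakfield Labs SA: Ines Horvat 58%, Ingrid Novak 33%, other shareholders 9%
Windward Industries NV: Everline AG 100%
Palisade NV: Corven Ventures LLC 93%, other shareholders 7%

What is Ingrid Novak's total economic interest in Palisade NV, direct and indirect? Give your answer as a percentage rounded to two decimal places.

Ingrid reaches Palisade along 2 paths.
Via Corven: 65% × 93% = 60.45%.
Via Everline → Corven: 92% × 35% × 93% = 29.946%.
Total: 60.45% + 29.946% = 90.396%.
Rounded: 90.40%.

90.40%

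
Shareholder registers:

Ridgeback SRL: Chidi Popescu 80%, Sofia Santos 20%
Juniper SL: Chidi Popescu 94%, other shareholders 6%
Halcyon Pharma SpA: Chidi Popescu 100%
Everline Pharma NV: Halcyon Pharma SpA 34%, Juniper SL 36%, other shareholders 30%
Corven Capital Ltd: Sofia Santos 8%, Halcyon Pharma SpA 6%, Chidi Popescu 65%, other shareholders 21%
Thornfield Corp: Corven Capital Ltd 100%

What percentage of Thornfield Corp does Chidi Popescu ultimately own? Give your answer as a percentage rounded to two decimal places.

71.00%

Chidi reaches Thornfield along 2 paths.
Via Halcyon → Corven: 100% × 6% × 100% = 6%.
Via Corven: 65% × 100% = 65%.
Total: 6% + 65% = 71%.
Rounded: 71.00%.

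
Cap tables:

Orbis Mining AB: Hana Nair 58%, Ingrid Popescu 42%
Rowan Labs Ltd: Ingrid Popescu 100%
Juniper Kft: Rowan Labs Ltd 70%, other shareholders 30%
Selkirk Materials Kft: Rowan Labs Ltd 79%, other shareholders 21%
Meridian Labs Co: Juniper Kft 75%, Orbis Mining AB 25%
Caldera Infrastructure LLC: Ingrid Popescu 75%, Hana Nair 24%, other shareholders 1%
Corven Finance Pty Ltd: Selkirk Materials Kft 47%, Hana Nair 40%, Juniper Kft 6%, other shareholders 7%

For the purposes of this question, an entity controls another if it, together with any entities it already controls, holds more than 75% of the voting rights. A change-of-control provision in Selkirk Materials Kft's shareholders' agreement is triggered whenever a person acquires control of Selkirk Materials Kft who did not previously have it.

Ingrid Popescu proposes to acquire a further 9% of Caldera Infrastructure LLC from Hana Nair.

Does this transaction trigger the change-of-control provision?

The purchase adds only to Ingrid's holdings (Hana's stake shrinks), so Ingrid is the only person who could newly come to control Selkirk.
Ingrid holds 100% of Rowan, so Ingrid controls Rowan.
Rowan holds 79% of Selkirk, so Ingrid controls Selkirk.
So Ingrid already controls Selkirk before the transaction.
After the purchase, Ingrid's direct stake in Caldera rises to 75% + 9% = 84%, and Hana's stake falls to 15%.
Ingrid controlled Selkirk already, so this is not a new person acquiring control; every other person's position is unchanged or reduced.
No new person acquires control, so the clause is not triggered.

No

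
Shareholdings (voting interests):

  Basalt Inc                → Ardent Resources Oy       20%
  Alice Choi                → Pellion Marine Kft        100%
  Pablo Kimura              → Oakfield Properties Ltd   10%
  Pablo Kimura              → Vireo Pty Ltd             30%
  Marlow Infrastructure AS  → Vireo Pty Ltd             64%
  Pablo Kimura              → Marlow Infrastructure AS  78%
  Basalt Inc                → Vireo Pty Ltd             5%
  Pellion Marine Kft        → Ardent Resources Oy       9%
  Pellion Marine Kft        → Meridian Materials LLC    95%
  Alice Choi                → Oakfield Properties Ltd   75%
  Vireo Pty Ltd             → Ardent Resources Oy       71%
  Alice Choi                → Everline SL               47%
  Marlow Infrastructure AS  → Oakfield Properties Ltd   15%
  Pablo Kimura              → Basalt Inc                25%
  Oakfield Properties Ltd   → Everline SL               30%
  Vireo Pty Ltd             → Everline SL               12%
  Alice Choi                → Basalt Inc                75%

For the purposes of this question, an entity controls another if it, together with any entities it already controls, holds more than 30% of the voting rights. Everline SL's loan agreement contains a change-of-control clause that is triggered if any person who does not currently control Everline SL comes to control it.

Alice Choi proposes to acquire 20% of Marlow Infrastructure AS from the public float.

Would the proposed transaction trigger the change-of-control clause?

The purchase changes only Alice's holdings, so Alice is the only person who could newly come to control Everline.
Alice holds 75% of Oakfield, so Alice controls Oakfield.
Oakfield and Alice together hold 30% + 47% = 77% of Everline, so Alice controls Everline.
So Alice already controls Everline before the transaction.
After the purchase, Alice holds 20% of Marlow directly.
Alice controlled Everline already, so this is not a new person acquiring control; every other person's position is unchanged or reduced.
No new person acquires control, so the clause is not triggered.

No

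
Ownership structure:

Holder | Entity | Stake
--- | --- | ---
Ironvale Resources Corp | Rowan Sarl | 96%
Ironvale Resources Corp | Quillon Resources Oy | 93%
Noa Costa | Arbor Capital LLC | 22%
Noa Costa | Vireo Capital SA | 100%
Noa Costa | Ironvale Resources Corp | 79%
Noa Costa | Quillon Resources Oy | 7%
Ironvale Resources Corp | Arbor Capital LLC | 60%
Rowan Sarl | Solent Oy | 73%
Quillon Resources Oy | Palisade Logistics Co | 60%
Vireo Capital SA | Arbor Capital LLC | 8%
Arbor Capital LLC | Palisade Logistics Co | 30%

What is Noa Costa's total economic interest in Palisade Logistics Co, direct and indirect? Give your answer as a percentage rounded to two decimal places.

Noa reaches Palisade along 5 paths.
Via Ironvale → Quillon: 79% × 93% × 60% = 44.082%.
Via Quillon: 7% × 60% = 4.2%.
Via Vireo → Arbor: 100% × 8% × 30% = 2.4%.
Via Arbor: 22% × 30% = 6.6%.
Via Ironvale → Arbor: 79% × 60% × 30% = 14.22%.
Total: 44.082% + 4.2% + 2.4% + 6.6% + 14.22% = 71.502%.
Rounded: 71.50%.

71.50%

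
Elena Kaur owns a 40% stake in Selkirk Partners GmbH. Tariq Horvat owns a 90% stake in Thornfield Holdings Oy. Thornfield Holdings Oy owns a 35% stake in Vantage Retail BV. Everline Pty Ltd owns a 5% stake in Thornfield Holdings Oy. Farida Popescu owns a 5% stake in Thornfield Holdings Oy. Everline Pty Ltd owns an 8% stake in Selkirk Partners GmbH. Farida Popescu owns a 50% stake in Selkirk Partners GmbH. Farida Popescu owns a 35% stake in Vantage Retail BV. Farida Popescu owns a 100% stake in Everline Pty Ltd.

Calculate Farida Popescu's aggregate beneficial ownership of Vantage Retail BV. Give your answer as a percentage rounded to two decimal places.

38.50%

Farida reaches Vantage along 3 paths.
Direct stake: 35% = 35%.
Via Thornfield: 5% × 35% = 1.75%.
Via Everline → Thornfield: 100% × 5% × 35% = 1.75%.
Total: 35% + 1.75% + 1.75% = 38.5%.
Rounded: 38.50%.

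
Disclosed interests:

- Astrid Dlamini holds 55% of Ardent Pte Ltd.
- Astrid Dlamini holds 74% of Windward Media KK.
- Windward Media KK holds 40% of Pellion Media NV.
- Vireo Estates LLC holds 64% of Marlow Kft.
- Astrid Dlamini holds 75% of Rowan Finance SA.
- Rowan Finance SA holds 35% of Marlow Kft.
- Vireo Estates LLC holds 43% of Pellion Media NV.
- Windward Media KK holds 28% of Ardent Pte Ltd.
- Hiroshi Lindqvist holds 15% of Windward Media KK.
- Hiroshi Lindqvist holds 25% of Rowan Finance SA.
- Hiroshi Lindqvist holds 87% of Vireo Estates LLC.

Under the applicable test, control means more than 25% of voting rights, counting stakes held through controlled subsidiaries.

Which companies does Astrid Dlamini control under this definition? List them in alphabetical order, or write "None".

Astrid holds 74% of Windward, so Astrid controls Windward.
Astrid holds 75% of Rowan, so Astrid controls Rowan.
Astrid and Windward together hold 55% + 28% = 83% of Ardent, so Astrid controls Ardent.
Rowan holds 35% of Marlow, so Astrid controls Marlow.
Windward holds 40% of Pellion, so Astrid controls Pellion.
No other company's threshold is met.

Ardent Pte Ltd, Marlow Kft, Pellion Media NV, Rowan Finance SA, Windward Media KK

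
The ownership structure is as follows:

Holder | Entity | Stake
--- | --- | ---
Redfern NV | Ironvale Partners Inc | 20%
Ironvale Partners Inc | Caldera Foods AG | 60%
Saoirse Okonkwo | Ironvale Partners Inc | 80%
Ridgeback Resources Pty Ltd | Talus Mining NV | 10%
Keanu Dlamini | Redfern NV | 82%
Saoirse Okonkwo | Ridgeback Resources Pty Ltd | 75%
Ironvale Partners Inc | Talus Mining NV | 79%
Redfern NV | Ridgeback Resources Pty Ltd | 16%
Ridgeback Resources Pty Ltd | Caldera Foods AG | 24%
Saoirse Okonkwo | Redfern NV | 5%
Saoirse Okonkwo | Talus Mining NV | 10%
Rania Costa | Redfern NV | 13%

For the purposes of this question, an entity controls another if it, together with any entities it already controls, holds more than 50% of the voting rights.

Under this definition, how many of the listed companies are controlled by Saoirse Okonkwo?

Saoirse holds 80% of Ironvale, so Saoirse controls Ironvale.
Saoirse holds 75% of Ridgeback, so Saoirse controls Ridgeback.
Saoirse and Ridgeback and Ironvale together hold 10% + 10% + 79% = 99% of Talus, so Saoirse controls Talus.
Ridgeback and Ironvale together hold 24% + 60% = 84% of Caldera, so Saoirse controls Caldera.
No other company's threshold is met.
Saoirse controls 4 companies.

4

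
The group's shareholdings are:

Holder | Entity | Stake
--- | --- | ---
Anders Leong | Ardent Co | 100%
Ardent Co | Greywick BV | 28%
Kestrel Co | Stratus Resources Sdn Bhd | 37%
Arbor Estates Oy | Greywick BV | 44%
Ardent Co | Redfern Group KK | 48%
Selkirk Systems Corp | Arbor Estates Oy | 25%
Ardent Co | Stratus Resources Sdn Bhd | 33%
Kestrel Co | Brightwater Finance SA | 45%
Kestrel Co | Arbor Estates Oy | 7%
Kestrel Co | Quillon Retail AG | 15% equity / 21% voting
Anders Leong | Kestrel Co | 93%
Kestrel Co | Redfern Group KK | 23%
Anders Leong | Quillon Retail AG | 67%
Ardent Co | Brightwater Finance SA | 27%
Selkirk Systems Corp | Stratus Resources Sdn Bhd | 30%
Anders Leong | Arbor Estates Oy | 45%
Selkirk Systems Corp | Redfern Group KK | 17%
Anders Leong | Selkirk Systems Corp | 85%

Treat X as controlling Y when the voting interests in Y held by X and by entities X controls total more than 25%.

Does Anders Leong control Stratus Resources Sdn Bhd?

Anders holds 93% of Kestrel, so Anders controls Kestrel.
Anders holds 100% of Ardent, so Anders controls Ardent.
Anders holds 85% of Selkirk, so Anders controls Selkirk.
Selkirk and Ardent and Kestrel together hold 30% + 33% + 37% = 100% of Stratus, so Anders controls Stratus.

Yes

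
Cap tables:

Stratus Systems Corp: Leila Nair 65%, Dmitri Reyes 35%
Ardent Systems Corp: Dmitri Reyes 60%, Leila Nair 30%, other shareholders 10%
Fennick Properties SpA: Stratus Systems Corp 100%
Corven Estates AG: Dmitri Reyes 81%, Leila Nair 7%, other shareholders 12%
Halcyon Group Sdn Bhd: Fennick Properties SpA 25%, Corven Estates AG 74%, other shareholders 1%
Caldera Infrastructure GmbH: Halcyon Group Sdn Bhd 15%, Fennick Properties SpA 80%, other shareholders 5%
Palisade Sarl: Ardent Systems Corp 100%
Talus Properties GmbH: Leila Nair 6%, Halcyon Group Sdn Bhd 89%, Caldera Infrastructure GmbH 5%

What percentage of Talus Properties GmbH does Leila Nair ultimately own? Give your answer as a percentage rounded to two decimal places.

27.83%

Leila reaches Talus along 6 paths.
Direct stake: 6% = 6%.
Via Stratus → Fennick → Halcyon: 65% × 100% × 25% × 89% = 14.4625%.
Via Corven → Halcyon: 7% × 74% × 89% = 4.6102%.
Via Stratus → Fennick → Halcyon → Caldera: 65% × 100% × 25% × 15% × 5% = 0.121875%.
Via Corven → Halcyon → Caldera: 7% × 74% × 15% × 5% = 0.03885%.
Via Stratus → Fennick → Caldera: 65% × 100% × 80% × 5% = 2.6%.
Total: 6% + 14.4625% + 4.6102% + 0.121875% + 0.03885% + 2.6% = 27.833425%.
Rounded: 27.83%.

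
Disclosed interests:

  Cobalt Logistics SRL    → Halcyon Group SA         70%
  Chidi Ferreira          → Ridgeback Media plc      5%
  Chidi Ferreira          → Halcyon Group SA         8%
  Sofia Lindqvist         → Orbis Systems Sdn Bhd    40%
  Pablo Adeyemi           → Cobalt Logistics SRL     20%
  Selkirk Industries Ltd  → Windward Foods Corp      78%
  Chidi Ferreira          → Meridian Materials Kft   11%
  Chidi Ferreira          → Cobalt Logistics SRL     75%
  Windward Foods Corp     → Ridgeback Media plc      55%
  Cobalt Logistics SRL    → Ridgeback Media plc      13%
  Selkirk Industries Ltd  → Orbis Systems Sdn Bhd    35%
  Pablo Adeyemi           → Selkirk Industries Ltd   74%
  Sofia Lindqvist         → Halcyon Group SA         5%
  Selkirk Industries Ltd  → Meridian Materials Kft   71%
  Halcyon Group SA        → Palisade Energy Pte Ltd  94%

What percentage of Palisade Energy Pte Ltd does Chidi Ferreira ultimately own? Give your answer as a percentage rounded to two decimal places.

56.87%

Chidi reaches Palisade along 2 paths.
Via Cobalt → Halcyon: 75% × 70% × 94% = 49.35%.
Via Halcyon: 8% × 94% = 7.52%.
Total: 49.35% + 7.52% = 56.87%.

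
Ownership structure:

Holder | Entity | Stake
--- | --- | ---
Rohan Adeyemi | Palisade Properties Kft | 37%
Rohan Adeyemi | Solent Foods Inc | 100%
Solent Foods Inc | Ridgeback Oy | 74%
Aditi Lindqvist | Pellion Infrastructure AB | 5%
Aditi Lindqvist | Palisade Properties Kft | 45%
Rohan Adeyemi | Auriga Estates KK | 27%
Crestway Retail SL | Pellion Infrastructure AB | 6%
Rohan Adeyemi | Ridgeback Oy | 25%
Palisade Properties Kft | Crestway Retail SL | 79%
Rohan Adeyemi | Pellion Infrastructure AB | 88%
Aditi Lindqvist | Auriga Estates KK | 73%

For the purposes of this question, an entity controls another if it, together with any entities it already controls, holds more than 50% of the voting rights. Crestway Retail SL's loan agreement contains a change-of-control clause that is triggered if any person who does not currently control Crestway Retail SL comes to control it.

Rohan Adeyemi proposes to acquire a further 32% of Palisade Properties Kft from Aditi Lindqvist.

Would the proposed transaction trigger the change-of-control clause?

The purchase adds only to Rohan's holdings (Aditi's stake shrinks), so Rohan is the only person who could newly come to control Crestway.
Rohan holds 100% of Solent, so Rohan controls Solent.
Solent and Rohan together hold 74% + 25% = 99% of Ridgeback, so Rohan controls Ridgeback.
Rohan holds 88% of Pellion, so Rohan controls Pellion.
Neither Rohan nor any entity Rohan controls holds any voting interest in Crestway.
So before the transaction, Rohan does not control Crestway.
After the purchase, Rohan's direct stake in Palisade rises to 37% + 32% = 69%, and Aditi's stake falls to 13%.
Rohan holds 69% of Palisade, so Rohan controls Palisade.
Palisade holds 79% of Crestway, so Rohan controls Crestway.
Rohan did not control Crestway before and does after, so the clause is triggered.

Yes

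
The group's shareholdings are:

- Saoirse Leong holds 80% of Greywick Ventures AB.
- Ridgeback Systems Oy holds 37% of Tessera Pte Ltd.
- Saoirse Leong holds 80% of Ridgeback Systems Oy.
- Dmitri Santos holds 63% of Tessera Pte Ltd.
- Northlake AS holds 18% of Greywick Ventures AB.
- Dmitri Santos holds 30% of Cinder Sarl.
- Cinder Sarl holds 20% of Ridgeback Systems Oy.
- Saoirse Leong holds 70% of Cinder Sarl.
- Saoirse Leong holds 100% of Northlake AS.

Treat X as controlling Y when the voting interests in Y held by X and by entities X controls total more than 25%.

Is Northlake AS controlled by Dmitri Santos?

Dmitri holds 30% of Cinder, so Dmitri controls Cinder.
Dmitri holds 63% of Tessera, so Dmitri controls Tessera.
Neither Dmitri nor any entity Dmitri controls holds any voting interest in Northlake.
So Dmitri does not control Northlake.

No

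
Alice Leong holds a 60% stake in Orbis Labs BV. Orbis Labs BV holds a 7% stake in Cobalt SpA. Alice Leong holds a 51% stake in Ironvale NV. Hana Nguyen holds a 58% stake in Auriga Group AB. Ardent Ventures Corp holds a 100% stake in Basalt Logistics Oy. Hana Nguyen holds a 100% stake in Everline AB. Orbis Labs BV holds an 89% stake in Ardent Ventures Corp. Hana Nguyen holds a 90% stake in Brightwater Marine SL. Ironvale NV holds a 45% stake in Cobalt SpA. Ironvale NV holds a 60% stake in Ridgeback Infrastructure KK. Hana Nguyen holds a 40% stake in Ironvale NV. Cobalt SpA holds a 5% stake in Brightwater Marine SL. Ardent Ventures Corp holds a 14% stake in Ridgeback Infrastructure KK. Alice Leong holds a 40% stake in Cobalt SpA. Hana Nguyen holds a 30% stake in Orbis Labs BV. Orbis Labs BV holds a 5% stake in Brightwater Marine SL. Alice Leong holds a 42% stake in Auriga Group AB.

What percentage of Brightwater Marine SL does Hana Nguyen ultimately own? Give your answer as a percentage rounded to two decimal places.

Hana reaches Brightwater along 4 paths.
Via Orbis: 30% × 5% = 1.5%.
Via Orbis → Cobalt: 30% × 7% × 5% = 0.105%.
Via Ironvale → Cobalt: 40% × 45% × 5% = 0.9%.
Direct stake: 90% = 90%.
Total: 1.5% + 0.105% + 0.9% + 90% = 92.505%.
Rounded: 92.51%.

92.51%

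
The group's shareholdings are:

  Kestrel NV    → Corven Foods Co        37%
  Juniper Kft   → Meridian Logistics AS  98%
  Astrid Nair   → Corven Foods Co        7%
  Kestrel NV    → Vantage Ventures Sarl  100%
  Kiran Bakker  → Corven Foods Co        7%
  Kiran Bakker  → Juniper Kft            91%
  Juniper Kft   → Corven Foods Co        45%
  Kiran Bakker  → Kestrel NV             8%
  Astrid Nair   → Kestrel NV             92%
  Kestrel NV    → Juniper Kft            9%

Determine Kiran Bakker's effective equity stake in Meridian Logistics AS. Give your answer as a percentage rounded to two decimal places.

Kiran reaches Meridian along 2 paths.
Via Juniper: 91% × 98% = 89.18%.
Via Kestrel → Juniper: 8% × 9% × 98% = 0.7056%.
Total: 89.18% + 0.7056% = 89.8856%.
Rounded: 89.89%.

89.89%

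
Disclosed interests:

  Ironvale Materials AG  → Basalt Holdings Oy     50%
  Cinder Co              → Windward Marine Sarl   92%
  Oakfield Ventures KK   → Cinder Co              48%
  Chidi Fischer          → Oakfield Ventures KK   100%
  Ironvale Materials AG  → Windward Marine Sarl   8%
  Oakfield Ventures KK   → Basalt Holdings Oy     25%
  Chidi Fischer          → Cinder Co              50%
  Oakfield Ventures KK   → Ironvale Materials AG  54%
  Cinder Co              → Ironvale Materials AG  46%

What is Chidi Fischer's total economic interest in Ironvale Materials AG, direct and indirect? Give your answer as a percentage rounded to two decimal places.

99.08%

Chidi reaches Ironvale along 3 paths.
Via Oakfield → Cinder: 100% × 48% × 46% = 22.08%.
Via Cinder: 50% × 46% = 23%.
Via Oakfield: 100% × 54% = 54%.
Total: 22.08% + 23% + 54% = 99.08%.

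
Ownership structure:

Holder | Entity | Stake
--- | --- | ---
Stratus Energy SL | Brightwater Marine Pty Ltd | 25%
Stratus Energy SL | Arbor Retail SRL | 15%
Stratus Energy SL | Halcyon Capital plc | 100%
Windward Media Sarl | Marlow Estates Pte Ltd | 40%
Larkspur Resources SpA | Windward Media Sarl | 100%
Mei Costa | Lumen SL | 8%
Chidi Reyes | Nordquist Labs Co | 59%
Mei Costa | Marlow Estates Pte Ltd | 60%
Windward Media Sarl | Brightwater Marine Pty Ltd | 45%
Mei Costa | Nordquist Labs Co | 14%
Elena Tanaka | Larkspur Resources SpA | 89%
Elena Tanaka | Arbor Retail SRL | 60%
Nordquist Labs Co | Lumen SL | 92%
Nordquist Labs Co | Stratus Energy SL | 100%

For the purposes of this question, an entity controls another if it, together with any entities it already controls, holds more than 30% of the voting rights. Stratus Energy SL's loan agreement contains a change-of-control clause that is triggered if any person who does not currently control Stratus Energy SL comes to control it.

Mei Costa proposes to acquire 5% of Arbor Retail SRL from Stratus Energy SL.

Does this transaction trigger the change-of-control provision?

The purchase adds only to Mei's holdings (Stratus's stake shrinks), so Mei is the only person who could newly come to control Stratus.
Mei holds 60% of Marlow, so Mei controls Marlow.
Neither Mei nor any entity Mei controls holds any voting interest in Stratus.
So before the transaction, Mei does not control Stratus.
After the purchase, Mei holds 5% of Arbor directly, and Stratus's stake falls to 10%.
Mei's side now holds 5% of Arbor, not > 30%, so Mei still does not control Arbor.
After the transaction, neither Mei nor any entity Mei controls holds a voting interest in Stratus, so Mei still does not control it.
No new person acquires control, so the clause is not triggered.

No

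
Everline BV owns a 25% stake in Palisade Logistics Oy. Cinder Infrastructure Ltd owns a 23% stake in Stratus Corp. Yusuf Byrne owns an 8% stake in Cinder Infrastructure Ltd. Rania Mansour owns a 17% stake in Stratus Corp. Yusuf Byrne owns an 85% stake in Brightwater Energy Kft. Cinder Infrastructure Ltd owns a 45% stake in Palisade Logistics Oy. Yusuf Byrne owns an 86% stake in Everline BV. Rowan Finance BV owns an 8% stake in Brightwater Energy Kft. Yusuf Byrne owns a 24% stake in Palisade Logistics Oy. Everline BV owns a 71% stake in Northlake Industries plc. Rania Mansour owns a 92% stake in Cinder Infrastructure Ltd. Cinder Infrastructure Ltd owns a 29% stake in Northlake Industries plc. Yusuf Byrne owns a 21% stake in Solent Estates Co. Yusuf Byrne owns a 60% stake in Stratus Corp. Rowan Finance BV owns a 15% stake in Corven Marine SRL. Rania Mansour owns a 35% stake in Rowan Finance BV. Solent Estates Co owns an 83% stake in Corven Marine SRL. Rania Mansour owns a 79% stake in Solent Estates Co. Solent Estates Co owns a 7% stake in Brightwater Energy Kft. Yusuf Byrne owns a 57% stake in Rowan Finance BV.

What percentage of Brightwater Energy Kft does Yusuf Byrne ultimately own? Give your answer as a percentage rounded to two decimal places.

Yusuf reaches Brightwater along 3 paths.
Via Solent: 21% × 7% = 1.47%.
Direct stake: 85% = 85%.
Via Rowan: 57% × 8% = 4.56%.
Total: 1.47% + 85% + 4.56% = 91.03%.

91.03%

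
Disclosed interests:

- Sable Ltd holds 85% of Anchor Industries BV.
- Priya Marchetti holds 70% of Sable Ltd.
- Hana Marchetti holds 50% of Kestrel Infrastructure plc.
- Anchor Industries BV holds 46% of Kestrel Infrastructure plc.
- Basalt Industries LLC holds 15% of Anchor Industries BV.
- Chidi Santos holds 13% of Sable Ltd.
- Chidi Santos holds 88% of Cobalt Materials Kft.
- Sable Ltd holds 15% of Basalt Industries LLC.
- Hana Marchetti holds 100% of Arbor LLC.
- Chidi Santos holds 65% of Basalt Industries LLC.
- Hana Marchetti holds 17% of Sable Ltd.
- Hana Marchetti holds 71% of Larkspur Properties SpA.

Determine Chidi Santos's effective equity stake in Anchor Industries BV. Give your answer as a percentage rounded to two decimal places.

21.09%

Chidi reaches Anchor along 3 paths.
Via Sable → Basalt: 13% × 15% × 15% = 0.2925%.
Via Basalt: 65% × 15% = 9.75%.
Via Sable: 13% × 85% = 11.05%.
Total: 0.2925% + 9.75% + 11.05% = 21.0925%.
Rounded: 21.09%.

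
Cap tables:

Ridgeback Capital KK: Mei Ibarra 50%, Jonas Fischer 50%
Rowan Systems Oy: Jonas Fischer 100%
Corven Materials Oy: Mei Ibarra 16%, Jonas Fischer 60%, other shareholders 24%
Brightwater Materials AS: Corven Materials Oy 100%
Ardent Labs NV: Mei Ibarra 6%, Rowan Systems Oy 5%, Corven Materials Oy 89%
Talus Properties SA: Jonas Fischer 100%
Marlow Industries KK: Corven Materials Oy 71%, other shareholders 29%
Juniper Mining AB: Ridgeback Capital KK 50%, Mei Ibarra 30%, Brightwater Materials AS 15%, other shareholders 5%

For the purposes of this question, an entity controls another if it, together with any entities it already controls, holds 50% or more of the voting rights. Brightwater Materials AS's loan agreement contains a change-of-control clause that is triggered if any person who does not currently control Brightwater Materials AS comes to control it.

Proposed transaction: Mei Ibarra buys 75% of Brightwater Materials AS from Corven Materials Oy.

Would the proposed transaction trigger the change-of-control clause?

The purchase adds only to Mei's holdings (Corven's stake shrinks), so Mei is the only person who could newly come to control Brightwater.
Mei holds 50% of Ridgeback, so Mei controls Ridgeback.
Ridgeback and Mei together hold 50% + 30% = 80% of Juniper, so Mei controls Juniper.
Neither Mei nor any entity Mei controls holds any voting interest in Brightwater.
So before the transaction, Mei does not control Brightwater.
After the purchase, Mei holds 75% of Brightwater directly, and Corven's stake falls to 25%.
Mei holds 75% of Brightwater, so Mei controls Brightwater.
Mei did not control Brightwater before and does after, so the clause is triggered.

Yes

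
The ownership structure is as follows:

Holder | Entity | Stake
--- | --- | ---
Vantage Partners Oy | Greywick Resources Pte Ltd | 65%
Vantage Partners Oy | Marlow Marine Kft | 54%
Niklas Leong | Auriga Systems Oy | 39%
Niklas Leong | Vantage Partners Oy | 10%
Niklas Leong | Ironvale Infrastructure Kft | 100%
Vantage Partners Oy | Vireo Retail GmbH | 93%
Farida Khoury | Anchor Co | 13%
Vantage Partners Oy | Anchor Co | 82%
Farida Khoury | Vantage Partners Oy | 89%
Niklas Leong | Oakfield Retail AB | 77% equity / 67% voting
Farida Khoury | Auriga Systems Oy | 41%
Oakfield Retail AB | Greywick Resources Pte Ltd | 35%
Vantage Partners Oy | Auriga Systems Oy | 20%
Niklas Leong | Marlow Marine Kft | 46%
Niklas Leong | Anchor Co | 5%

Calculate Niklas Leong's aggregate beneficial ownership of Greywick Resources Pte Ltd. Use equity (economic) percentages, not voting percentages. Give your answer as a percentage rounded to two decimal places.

Niklas reaches Greywick along 2 paths.
Via Vantage: 10% × 65% = 6.5%.
Via Oakfield: 77% × 35% = 26.95%.
Total: 6.5% + 26.95% = 33.45%.

33.45%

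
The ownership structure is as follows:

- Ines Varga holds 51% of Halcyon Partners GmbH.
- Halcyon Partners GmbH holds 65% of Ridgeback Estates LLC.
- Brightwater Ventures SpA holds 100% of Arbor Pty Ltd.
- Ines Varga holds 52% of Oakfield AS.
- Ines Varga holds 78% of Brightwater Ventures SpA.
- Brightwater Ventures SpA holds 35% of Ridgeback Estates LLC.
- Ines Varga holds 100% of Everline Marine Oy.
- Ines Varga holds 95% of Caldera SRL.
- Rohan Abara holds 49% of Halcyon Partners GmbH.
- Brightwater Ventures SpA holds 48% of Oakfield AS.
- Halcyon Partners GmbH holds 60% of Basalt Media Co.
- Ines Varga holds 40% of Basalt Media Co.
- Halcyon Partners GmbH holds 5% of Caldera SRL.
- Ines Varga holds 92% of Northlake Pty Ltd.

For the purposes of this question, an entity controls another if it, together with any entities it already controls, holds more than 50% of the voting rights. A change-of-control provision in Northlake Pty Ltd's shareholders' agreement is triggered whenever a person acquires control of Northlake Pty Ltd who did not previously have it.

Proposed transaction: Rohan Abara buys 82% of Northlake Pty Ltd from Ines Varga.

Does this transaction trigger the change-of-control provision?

The purchase adds only to Rohan's holdings (Ines's stake shrinks), so Rohan is the only person who could newly come to control Northlake.
Rohan's largest direct stake is 49% in Halcyon, which does not meet the threshold, so Rohan controls no company.
Neither Rohan nor any entity Rohan controls holds any voting interest in Northlake.
So before the transaction, Rohan does not control Northlake.
After the purchase, Rohan holds 82% of Northlake directly, and Ines's stake falls to 10%.
Rohan holds 82% of Northlake, so Rohan controls Northlake.
Rohan did not control Northlake before and does after, so the clause is triggered.

Yes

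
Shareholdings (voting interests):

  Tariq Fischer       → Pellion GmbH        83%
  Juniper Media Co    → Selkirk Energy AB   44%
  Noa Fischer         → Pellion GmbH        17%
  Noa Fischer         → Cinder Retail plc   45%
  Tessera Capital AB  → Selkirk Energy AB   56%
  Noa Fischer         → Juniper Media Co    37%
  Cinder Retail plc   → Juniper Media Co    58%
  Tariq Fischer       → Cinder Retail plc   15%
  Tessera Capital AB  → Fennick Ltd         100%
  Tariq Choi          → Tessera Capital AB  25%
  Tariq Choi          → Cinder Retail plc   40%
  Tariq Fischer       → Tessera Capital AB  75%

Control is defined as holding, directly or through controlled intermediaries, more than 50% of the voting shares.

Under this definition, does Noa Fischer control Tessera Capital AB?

Noa's largest direct stake is 45% in Cinder, which does not meet the threshold, so Noa controls no company.
Neither Noa nor any entity Noa controls holds any voting interest in Tessera.
So Noa does not control Tessera.

No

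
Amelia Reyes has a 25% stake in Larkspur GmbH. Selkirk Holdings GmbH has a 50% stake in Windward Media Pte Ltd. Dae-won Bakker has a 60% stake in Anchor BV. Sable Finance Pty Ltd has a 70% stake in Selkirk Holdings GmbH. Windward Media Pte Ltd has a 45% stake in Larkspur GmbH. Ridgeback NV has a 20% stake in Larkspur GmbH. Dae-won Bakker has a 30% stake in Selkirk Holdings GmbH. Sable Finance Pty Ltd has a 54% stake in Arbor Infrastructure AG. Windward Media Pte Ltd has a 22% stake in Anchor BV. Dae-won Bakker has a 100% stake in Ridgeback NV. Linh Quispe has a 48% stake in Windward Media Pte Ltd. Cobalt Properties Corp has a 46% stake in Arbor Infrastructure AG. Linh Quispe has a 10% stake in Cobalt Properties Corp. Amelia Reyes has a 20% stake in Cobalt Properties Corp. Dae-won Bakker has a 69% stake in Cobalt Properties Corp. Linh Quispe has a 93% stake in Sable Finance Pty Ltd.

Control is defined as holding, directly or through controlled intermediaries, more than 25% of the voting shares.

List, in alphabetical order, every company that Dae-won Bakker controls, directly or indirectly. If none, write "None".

Dae-won holds 69% of Cobalt, so Dae-won controls Cobalt.
Dae-won holds 30% of Selkirk, so Dae-won controls Selkirk.
Selkirk holds 50% of Windward, so Dae-won controls Windward.
Cobalt holds 46% of Arbor, so Dae-won controls Arbor.
Dae-won holds 100% of Ridgeback, so Dae-won controls Ridgeback.
Windward and Dae-won together hold 22% + 60% = 82% of Anchor, so Dae-won controls Anchor.
Ridgeback and Windward together hold 20% + 45% = 65% of Larkspur, so Dae-won controls Larkspur.
No other company's threshold is met.

Anchor BV, Arbor Infrastructure AG, Cobalt Properties Corp, Larkspur GmbH, Ridgeback NV, Selkirk Holdings GmbH, Windward Media Pte Ltd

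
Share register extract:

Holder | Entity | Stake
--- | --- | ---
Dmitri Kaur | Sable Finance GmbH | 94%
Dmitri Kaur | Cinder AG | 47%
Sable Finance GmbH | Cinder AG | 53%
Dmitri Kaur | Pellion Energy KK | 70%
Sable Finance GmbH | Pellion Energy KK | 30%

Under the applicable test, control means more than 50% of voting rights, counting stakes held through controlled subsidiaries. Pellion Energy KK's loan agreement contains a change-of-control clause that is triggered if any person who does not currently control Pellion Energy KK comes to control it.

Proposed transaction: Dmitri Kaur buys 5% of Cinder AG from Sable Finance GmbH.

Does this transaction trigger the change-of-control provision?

The purchase adds only to Dmitri's holdings (Sable's stake shrinks), so Dmitri is the only person who could newly come to control Pellion.
Dmitri holds 94% of Sable, so Dmitri controls Sable.
Sable and Dmitri together hold 30% + 70% = 100% of Pellion, so Dmitri controls Pellion.
So Dmitri already controls Pellion before the transaction.
After the purchase, Dmitri's direct stake in Cinder rises to 47% + 5% = 52%, and Sable's stake falls to 48%.
Dmitri controlled Pellion already, so this is not a new person acquiring control; every other person's position is unchanged or reduced.
No new person acquires control, so the clause is not triggered.

No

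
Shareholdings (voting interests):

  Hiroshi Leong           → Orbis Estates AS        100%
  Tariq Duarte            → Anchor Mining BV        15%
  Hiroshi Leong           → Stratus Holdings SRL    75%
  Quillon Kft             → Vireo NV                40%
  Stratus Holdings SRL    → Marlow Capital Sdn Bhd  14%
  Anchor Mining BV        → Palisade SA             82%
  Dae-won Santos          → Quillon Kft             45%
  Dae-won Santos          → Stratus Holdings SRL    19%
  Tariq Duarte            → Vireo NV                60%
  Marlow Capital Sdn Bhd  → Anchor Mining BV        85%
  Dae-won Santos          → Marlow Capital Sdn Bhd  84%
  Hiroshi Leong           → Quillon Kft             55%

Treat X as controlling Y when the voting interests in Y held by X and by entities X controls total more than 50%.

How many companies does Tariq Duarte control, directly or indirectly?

Tariq holds 60% of Vireo, so Tariq controls Vireo.
No other company's threshold is met.
Tariq controls 1 company.

1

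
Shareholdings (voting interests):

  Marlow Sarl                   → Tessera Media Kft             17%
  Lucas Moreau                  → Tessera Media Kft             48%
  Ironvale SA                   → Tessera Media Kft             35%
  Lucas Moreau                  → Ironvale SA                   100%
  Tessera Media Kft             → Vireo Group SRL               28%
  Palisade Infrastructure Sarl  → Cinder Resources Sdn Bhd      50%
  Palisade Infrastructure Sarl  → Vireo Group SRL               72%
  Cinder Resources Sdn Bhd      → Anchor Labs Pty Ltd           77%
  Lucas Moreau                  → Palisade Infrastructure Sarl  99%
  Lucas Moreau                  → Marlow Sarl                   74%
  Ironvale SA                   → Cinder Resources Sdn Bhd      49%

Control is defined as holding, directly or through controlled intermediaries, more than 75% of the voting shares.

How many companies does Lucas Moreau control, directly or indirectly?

6

Lucas holds 100% of Ironvale, so Lucas controls Ironvale.
Lucas holds 99% of Palisade, so Lucas controls Palisade.
Palisade and Ironvale together hold 50% + 49% = 99% of Cinder, so Lucas controls Cinder.
Ironvale and Lucas together hold 35% + 48% = 83% of Tessera, so Lucas controls Tessera.
Cinder holds 77% of Anchor, so Lucas controls Anchor.
Palisade and Tessera together hold 72% + 28% = 100% of Vireo, so Lucas controls Vireo.
No other company's threshold is met.
Lucas controls 6 companies.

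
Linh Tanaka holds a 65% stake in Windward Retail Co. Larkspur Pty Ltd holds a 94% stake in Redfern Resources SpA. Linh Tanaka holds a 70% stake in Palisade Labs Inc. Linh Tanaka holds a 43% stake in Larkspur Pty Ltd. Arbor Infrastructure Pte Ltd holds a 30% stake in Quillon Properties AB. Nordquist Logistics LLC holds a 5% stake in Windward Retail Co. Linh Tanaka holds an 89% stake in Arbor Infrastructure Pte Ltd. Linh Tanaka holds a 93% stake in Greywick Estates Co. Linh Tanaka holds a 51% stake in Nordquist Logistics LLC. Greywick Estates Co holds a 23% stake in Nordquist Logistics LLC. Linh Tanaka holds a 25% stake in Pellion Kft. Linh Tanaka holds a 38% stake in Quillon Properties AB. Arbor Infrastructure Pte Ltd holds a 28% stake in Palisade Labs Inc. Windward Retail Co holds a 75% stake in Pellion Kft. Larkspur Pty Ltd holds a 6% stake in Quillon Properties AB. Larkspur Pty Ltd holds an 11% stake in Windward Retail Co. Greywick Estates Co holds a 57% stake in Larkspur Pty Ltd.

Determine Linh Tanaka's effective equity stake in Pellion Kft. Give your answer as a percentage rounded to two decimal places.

Linh reaches Pellion along 6 paths.
Via Windward: 65% × 75% = 48.75%.
Via Larkspur → Windward: 43% × 11% × 75% = 3.5475%.
Via Greywick → Larkspur → Windward: 93% × 57% × 11% × 75% = 4.373325%.
Via Nordquist → Windward: 51% × 5% × 75% = 1.9125%.
Via Greywick → Nordquist → Windward: 93% × 23% × 5% × 75% = 0.802125%.
Direct stake: 25% = 25%.
Total: 48.75% + 3.5475% + 4.373325% + 1.9125% + 0.802125% + 25% = 84.38545%.
Rounded: 84.39%.

84.39%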